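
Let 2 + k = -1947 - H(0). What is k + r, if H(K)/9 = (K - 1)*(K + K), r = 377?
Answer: -1572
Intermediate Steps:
H(K) = 18*K*(-1 + K) (H(K) = 9*((K - 1)*(K + K)) = 9*((-1 + K)*(2*K)) = 9*(2*K*(-1 + K)) = 18*K*(-1 + K))
k = -1949 (k = -2 + (-1947 - 18*0*(-1 + 0)) = -2 + (-1947 - 18*0*(-1)) = -2 + (-1947 - 1*0) = -2 + (-1947 + 0) = -2 - 1947 = -1949)
k + r = -1949 + 377 = -1572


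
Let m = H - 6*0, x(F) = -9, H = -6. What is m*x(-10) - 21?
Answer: 33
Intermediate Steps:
m = -6 (m = -6 - 6*0 = -6 + 0 = -6)
m*x(-10) - 21 = -6*(-9) - 21 = 54 - 21 = 33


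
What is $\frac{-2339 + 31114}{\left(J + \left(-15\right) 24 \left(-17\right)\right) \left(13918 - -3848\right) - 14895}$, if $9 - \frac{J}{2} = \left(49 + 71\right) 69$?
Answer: $- \frac{28775}{185172147} \approx -0.0001554$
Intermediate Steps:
$J = -16542$ ($J = 18 - 2 \left(49 + 71\right) 69 = 18 - 2 \cdot 120 \cdot 69 = 18 - 16560 = -16542$)
$\frac{-2339 + 31114}{\left(J + \left(-15\right) 24 \left(-17\right)\right) \left(13918 - -3848\right) - 14895} = \frac{-2339 + 31114}{\left(-16542 + \left(-15\right) 24 \left(-17\right)\right) \left(13918 - -3848\right) - 14895} = \frac{28775}{\left(-16542 - -6120\right) \left(13918 + \left(-6643 + 10491\right)\right) - 14895} = \frac{28775}{\left(-16542 + 6120\right) \left(13918 + 3848\right) - 14895} = \frac{28775}{\left(-10422\right) 17766 - 14895} = \frac{28775}{-185157252 - 14895} = \frac{28775}{-185172147} = 28775 \left(- \frac{1}{185172147}\right) = - \frac{28775}{185172147}$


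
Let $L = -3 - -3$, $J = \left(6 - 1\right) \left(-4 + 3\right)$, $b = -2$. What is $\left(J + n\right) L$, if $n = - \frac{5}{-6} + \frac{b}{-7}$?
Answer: $0$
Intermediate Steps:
$J = -5$ ($J = 5 \left(-1\right) = -5$)
$n = \frac{47}{42}$ ($n = - \frac{5}{-6} - \frac{2}{-7} = \left(-5\right) \left(- \frac{1}{6}\right) - - \frac{2}{7} = \frac{5}{6} + \frac{2}{7} = \frac{47}{42} \approx 1.119$)
$L = 0$ ($L = -3 + 3 = 0$)
$\left(J + n\right) L = \left(-5 + \frac{47}{42}\right) 0 = \left(- \frac{163}{42}\right) 0 = 0$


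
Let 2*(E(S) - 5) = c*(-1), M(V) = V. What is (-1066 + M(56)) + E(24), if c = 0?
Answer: -1005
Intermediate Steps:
E(S) = 5 (E(S) = 5 + (0*(-1))/2 = 5 + (1/2)*0 = 5 + 0 = 5)
(-1066 + M(56)) + E(24) = (-1066 + 56) + 5 = -1010 + 5 = -1005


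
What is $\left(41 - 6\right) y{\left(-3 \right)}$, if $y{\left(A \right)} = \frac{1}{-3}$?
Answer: $- \frac{35}{3} \approx -11.667$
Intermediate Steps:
$y{\left(A \right)} = - \frac{1}{3}$
$\left(41 - 6\right) y{\left(-3 \right)} = \left(41 - 6\right) \left(- \frac{1}{3}\right) = 35 \left(- \frac{1}{3}\right) = - \frac{35}{3}$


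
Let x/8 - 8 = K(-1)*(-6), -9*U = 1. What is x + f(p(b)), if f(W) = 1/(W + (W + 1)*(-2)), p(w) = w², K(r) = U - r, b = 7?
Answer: 1087/51 ≈ 21.314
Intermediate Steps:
U = -⅑ (U = -⅑*1 = -⅑ ≈ -0.11111)
K(r) = -⅑ - r
f(W) = 1/(-2 - W) (f(W) = 1/(W + (1 + W)*(-2)) = 1/(W + (-2 - 2*W)) = 1/(-2 - W))
x = 64/3 (x = 64 + 8*((-⅑ - 1*(-1))*(-6)) = 64 + 8*((-⅑ + 1)*(-6)) = 64 + 8*((8/9)*(-6)) = 64 + 8*(-16/3) = 64 - 128/3 = 64/3 ≈ 21.333)
x + f(p(b)) = 64/3 - 1/(2 + 7²) = 64/3 - 1/(2 + 49) = 64/3 - 1/51 = 1087/51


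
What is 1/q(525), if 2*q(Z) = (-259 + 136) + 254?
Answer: 2/131 ≈ 0.015267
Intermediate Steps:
q(Z) = 131/2 (q(Z) = ((-259 + 136) + 254)/2 = (-123 + 254)/2 = (1/2)*131 = 131/2)
1/q(525) = 1/(131/2) = 2/131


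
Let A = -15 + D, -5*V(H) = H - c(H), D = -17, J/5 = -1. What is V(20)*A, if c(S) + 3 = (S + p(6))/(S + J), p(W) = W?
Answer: 10208/75 ≈ 136.11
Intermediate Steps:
J = -5 (J = 5*(-1) = -5)
c(S) = -3 + (6 + S)/(-5 + S) (c(S) = -3 + (S + 6)/(S - 5) = -3 + (6 + S)/(-5 + S))
V(H) = -H/5 + (21 - 2*H)/(5*(-5 + H)) (V(H) = -(H - (21 - 2*H)/(-5 + H))/5 = -H/5 + (21 - 2*H)/(5*(-5 + H)))
A = -32 (A = -15 - 17 = -32)
V(20)*A = ((21 - 1*20² + 3*20)/(5*(-5 + 20)))*(-32) = ((⅕)*(21 - 1*400 + 60)/15)*(-32) = ((⅕)*(1/15)*(21 - 400 + 60))*(-32) = ((⅕)*(1/15)*(-319))*(-32) = -319/75*(-32) = 10208/75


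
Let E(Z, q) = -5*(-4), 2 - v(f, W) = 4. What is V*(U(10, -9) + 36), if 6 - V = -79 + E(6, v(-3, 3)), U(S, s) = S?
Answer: 2990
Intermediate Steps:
v(f, W) = -2 (v(f, W) = 2 - 1*4 = 2 - 4 = -2)
E(Z, q) = 20
V = 65 (V = 6 - (-79 + 20) = 6 - 1*(-59) = 6 + 59 = 65)
V*(U(10, -9) + 36) = 65*(10 + 36) = 65*46 = 2990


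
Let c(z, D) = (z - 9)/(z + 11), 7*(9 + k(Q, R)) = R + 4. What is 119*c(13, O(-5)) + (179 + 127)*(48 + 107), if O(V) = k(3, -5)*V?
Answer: 284699/6 ≈ 47450.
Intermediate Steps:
k(Q, R) = -59/7 + R/7 (k(Q, R) = -9 + (R + 4)/7 = -9 + (4 + R)/7 = -9 + (4/7 + R/7) = -59/7 + R/7)
O(V) = -64*V/7 (O(V) = (-59/7 + (⅐)*(-5))*V = (-59/7 - 5/7)*V = -64*V/7)
c(z, D) = (-9 + z)/(11 + z)
119*c(13, O(-5)) + (179 + 127)*(48 + 107) = 119*((-9 + 13)/(11 + 13)) + (179 + 127)*(48 + 107) = 119*(4/24) + 306*155 = 119*((1/24)*4) + 47430 = 119*(⅙) + 47430 = 119/6 + 47430 = 284699/6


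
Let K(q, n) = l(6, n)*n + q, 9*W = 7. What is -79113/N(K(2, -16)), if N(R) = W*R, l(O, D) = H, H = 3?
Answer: 712017/322 ≈ 2211.2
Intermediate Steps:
W = 7/9 (W = (1/9)*7 = 7/9 ≈ 0.77778)
l(O, D) = 3
K(q, n) = q + 3*n (K(q, n) = 3*n + q = q + 3*n)
N(R) = 7*R/9
-79113/N(K(2, -16)) = -79113*9/(7*(2 + 3*(-16))) = -79113*9/(7*(2 - 48)) = -79113/((7/9)*(-46)) = -79113/(-322/9) = -79113*(-9/322) = 712017/322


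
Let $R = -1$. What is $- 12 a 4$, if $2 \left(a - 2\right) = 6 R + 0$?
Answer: $48$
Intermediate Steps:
$a = -1$ ($a = 2 + \frac{6 \left(-1\right) + 0}{2} = 2 + \frac{-6 + 0}{2} = 2 + \frac{1}{2} \left(-6\right) = 2 - 3 = -1$)
$- 12 a 4 = \left(-12\right) \left(-1\right) 4 = 12 \cdot 4 = 48$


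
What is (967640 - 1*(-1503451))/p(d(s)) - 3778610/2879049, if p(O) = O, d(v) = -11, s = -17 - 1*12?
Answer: -7114433637169/31669539 ≈ -2.2465e+5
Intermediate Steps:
s = -29 (s = -17 - 12 = -29)
(967640 - 1*(-1503451))/p(d(s)) - 3778610/2879049 = (967640 - 1*(-1503451))/(-11) - 3778610/2879049 = (967640 + 1503451)*(-1/11) - 3778610*1/2879049 = 2471091*(-1/11) - 3778610/2879049 = -2471091/11 - 3778610/2879049 = -7114433637169/31669539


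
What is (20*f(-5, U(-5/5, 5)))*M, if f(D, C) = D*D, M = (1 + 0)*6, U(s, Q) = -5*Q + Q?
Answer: 3000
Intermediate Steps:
U(s, Q) = -4*Q
M = 6 (M = 1*6 = 6)
f(D, C) = D²
(20*f(-5, U(-5/5, 5)))*M = (20*(-5)²)*6 = (20*25)*6 = 500*6 = 3000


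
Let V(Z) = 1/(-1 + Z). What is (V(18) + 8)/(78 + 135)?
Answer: 137/3621 ≈ 0.037835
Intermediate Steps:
(V(18) + 8)/(78 + 135) = (1/(-1 + 18) + 8)/(78 + 135) = (1/17 + 8)/213 = (1/17 + 8)*(1/213) = (137/17)*(1/213) = 137/3621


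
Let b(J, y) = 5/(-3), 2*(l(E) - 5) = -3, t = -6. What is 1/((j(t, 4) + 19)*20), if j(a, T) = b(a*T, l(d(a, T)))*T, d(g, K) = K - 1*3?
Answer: 3/740 ≈ 0.0040541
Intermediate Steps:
d(g, K) = -3 + K (d(g, K) = K - 3 = -3 + K)
l(E) = 7/2 (l(E) = 5 + (½)*(-3) = 5 - 3/2 = 7/2)
b(J, y) = -5/3 (b(J, y) = 5*(-⅓) = -5/3)
j(a, T) = -5*T/3
1/((j(t, 4) + 19)*20) = 1/((-5/3*4 + 19)*20) = 1/((-20/3 + 19)*20) = 1/((37/3)*20) = 1/(740/3) = 3/740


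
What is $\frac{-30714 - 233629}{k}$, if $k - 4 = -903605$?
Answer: $\frac{264343}{903601} \approx 0.29254$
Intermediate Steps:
$k = -903601$ ($k = 4 - 903605 = -903601$)
$\frac{-30714 - 233629}{k} = \frac{-30714 - 233629}{-903601} = \left(-264343\right) \left(- \frac{1}{903601}\right) = \frac{264343}{903601}$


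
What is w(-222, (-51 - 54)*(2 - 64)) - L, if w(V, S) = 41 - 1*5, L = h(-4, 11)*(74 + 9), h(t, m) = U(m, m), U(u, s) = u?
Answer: -877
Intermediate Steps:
h(t, m) = m
L = 913 (L = 11*(74 + 9) = 11*83 = 913)
w(V, S) = 36 (w(V, S) = 41 - 5 = 36)
w(-222, (-51 - 54)*(2 - 64)) - L = 36 - 1*913 = 36 - 913 = -877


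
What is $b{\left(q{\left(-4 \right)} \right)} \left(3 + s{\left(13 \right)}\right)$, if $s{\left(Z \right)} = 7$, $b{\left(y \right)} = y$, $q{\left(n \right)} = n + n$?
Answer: $-80$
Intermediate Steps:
$q{\left(n \right)} = 2 n$
$b{\left(q{\left(-4 \right)} \right)} \left(3 + s{\left(13 \right)}\right) = 2 \left(-4\right) \left(3 + 7\right) = \left(-8\right) 10 = -80$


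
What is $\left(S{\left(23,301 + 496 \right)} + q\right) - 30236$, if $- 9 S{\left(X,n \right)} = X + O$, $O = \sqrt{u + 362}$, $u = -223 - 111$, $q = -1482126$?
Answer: $- \frac{13611281}{9} - \frac{2 \sqrt{7}}{9} \approx -1.5124 \cdot 10^{6}$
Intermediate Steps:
$u = -334$ ($u = -223 - 111 = -334$)
$O = 2 \sqrt{7}$ ($O = \sqrt{-334 + 362} = \sqrt{28} = 2 \sqrt{7} \approx 5.2915$)
$S{\left(X,n \right)} = - \frac{2 \sqrt{7}}{9} - \frac{X}{9}$ ($S{\left(X,n \right)} = - \frac{X + 2 \sqrt{7}}{9} = - \frac{2 \sqrt{7}}{9} - \frac{X}{9}$)
$\left(S{\left(23,301 + 496 \right)} + q\right) - 30236 = \left(\left(- \frac{2 \sqrt{7}}{9} - \frac{23}{9}\right) - 1482126\right) - 30236 = \left(\left(- \frac{23}{9} - \frac{2 \sqrt{7}}{9}\right) - 1482126\right) - 30236 = \left(- \frac{13339157}{9} - \frac{2 \sqrt{7}}{9}\right) - 30236 = - \frac{13611281}{9} - \frac{2 \sqrt{7}}{9}$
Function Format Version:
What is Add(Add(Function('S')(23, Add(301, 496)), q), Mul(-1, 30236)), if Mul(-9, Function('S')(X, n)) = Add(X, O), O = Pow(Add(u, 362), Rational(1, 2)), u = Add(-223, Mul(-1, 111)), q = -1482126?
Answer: Add(Rational(-13611281, 9), Mul(Rational(-2, 9), Pow(7, Rational(1, 2)))) ≈ -1.5124e+6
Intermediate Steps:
u = -334 (u = Add(-223, -111) = -334)
O = Mul(2, Pow(7, Rational(1, 2))) (O = Pow(Add(-334, 362), Rational(1, 2)) = Pow(28, Rational(1, 2)) = Mul(2, Pow(7, Rational(1, 2))) ≈ 5.2915)
Function('S')(X, n) = Add(Mul(Rational(-2, 9), Pow(7, Rational(1, 2))), Mul(Rational(-1, 9), X)) (Function('S')(X, n) = Mul(Rational(-1, 9), Add(X, Mul(2, Pow(7, Rational(1, 2))))) = Add(Mul(Rational(-2, 9), Pow(7, Rational(1, 2))), Mul(Rational(-1, 9), X)))
Add(Add(Function('S')(23, Add(301, 496)), q), Mul(-1, 30236)) = Add(Add(Add(Mul(Rational(-2, 9), Pow(7, Rational(1, 2))), Mul(Rational(-1, 9), 23)), -1482126), Mul(-1, 30236)) = Add(Add(Add(Mul(Rational(-2, 9), Pow(7, Rational(1, 2))), Rational(-23, 9)), -1482126), -30236) = Add(Add(Add(Rational(-23, 9), Mul(Rational(-2, 9), Pow(7, Rational(1, 2)))), -1482126), -30236) = Add(Add(Rational(-13339157, 9), Mul(Rational(-2, 9), Pow(7, Rational(1, 2)))), -30236) = Add(Rational(-13611281, 9), Mul(Rational(-2, 9), Pow(7, Rational(1, 2))))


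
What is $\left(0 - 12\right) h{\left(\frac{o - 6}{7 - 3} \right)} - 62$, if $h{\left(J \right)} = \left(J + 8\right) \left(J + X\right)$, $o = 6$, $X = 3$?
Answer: $-350$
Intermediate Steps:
$h{\left(J \right)} = \left(3 + J\right) \left(8 + J\right)$ ($h{\left(J \right)} = \left(J + 8\right) \left(J + 3\right) = \left(8 + J\right) \left(3 + J\right) = \left(3 + J\right) \left(8 + J\right)$)
$\left(0 - 12\right) h{\left(\frac{o - 6}{7 - 3} \right)} - 62 = \left(0 - 12\right) \left(24 + \left(\frac{6 - 6}{7 - 3}\right)^{2} + 11 \frac{6 - 6}{7 - 3}\right) - 62 = \left(0 - 12\right) \left(24 + \left(\frac{0}{4}\right)^{2} + 11 \cdot \frac{0}{4}\right) - 62 = - 12 \left(24 + \left(0 \cdot \frac{1}{4}\right)^{2} + 11 \cdot 0 \cdot \frac{1}{4}\right) - 62 = - 12 \left(24 + 0^{2} + 11 \cdot 0\right) - 62 = - 12 \left(24 + 0 + 0\right) - 62 = \left(-12\right) 24 - 62 = -288 - 62 = -350$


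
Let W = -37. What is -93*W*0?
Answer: 0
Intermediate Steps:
-93*W*0 = -93*(-37)*0 = 3441*0 = 0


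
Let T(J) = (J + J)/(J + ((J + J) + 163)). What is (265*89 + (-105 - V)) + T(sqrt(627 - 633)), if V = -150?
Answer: 629101526/26623 + 326*I*sqrt(6)/26623 ≈ 23630.0 + 0.029994*I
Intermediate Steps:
T(J) = 2*J/(163 + 3*J) (T(J) = (2*J)/(J + (2*J + 163)) = (2*J)/(J + (163 + 2*J)) = (2*J)/(163 + 3*J) = 2*J/(163 + 3*J))
(265*89 + (-105 - V)) + T(sqrt(627 - 633)) = (265*89 + (-105 - 1*(-150))) + 2*sqrt(627 - 633)/(163 + 3*sqrt(627 - 633)) = (23585 + (-105 + 150)) + 2*sqrt(-6)/(163 + 3*sqrt(-6)) = (23585 + 45) + 2*(I*sqrt(6))/(163 + 3*(I*sqrt(6))) = 23630 + 2*(I*sqrt(6))/(163 + 3*I*sqrt(6)) = 23630 + 2*I*sqrt(6)/(163 + 3*I*sqrt(6))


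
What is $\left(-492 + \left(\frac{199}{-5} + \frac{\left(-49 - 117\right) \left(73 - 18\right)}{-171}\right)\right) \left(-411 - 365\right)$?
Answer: $\frac{317414264}{855} \approx 3.7125 \cdot 10^{5}$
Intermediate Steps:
$\left(-492 + \left(\frac{199}{-5} + \frac{\left(-49 - 117\right) \left(73 - 18\right)}{-171}\right)\right) \left(-411 - 365\right) = \left(-492 + \left(199 \left(- \frac{1}{5}\right) + - 166 \left(73 - 18\right) \left(- \frac{1}{171}\right)\right)\right) \left(-776\right) = \left(-492 - \left(\frac{199}{5} - \left(-166\right) 55 \left(- \frac{1}{171}\right)\right)\right) \left(-776\right) = \left(-492 - - \frac{11621}{855}\right) \left(-776\right) = \left(-492 + \left(- \frac{199}{5} + \frac{9130}{171}\right)\right) \left(-776\right) = \left(-492 + \frac{11621}{855}\right) \left(-776\right) = \left(- \frac{409039}{855}\right) \left(-776\right) = \frac{317414264}{855}$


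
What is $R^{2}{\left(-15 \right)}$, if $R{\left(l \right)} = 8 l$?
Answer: $14400$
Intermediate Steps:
$R^{2}{\left(-15 \right)} = \left(8 \left(-15\right)\right)^{2} = \left(-120\right)^{2} = 14400$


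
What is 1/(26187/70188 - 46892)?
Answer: -23396/1097076503 ≈ -2.1326e-5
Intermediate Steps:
1/(26187/70188 - 46892) = 1/(26187*(1/70188) - 46892) = 1/(8729/23396 - 46892) = 1/(-1097076503/23396) = -23396/1097076503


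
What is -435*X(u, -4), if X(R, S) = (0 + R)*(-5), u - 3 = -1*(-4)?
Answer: 15225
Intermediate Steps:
u = 7 (u = 3 - 1*(-4) = 3 + 4 = 7)
X(R, S) = -5*R (X(R, S) = R*(-5) = -5*R)
-435*X(u, -4) = -(-2175)*7 = -435*(-35) = 15225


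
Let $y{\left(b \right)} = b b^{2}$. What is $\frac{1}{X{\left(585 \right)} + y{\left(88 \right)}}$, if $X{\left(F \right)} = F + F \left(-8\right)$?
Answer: $\frac{1}{677377} \approx 1.4763 \cdot 10^{-6}$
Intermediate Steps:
$y{\left(b \right)} = b^{3}$
$X{\left(F \right)} = - 7 F$ ($X{\left(F \right)} = F - 8 F = - 7 F$)
$\frac{1}{X{\left(585 \right)} + y{\left(88 \right)}} = \frac{1}{\left(-7\right) 585 + 88^{3}} = \frac{1}{-4095 + 681472} = \frac{1}{677377}$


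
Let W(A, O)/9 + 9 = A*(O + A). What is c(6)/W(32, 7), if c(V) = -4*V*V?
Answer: -16/1239 ≈ -0.012914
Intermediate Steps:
W(A, O) = -81 + 9*A*(A + O) (W(A, O) = -81 + 9*(A*(O + A)) = -81 + 9*(A*(A + O)) = -81 + 9*A*(A + O))
c(V) = -4*V²
c(6)/W(32, 7) = (-4*6²)/(-81 + 9*32² + 9*32*7) = (-4*36)/(-81 + 9*1024 + 2016) = -144/(-81 + 9216 + 2016) = -144/11151 = -144*1/11151 = -16/1239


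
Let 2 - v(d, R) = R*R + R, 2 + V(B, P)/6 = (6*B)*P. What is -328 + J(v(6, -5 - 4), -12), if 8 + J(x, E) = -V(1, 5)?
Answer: -504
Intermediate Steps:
V(B, P) = -12 + 36*B*P (V(B, P) = -12 + 6*((6*B)*P) = -12 + 6*(6*B*P) = -12 + 36*B*P)
v(d, R) = 2 - R - R² (v(d, R) = 2 - (R*R + R) = 2 - (R² + R) = 2 - (R + R²) = 2 + (-R - R²) = 2 - R - R²)
J(x, E) = -176 (J(x, E) = -8 - (-12 + 36*1*5) = -8 - (-12 + 180) = -8 - 1*168 = -8 - 168 = -176)
-328 + J(v(6, -5 - 4), -12) = -328 - 176 = -504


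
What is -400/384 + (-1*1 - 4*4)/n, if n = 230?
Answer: -3079/2760 ≈ -1.1156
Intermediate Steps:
-400/384 + (-1*1 - 4*4)/n = -400/384 + (-1*1 - 4*4)/230 = -400*1/384 + (-1 - 16)*(1/230) = -25/24 - 17*1/230 = -25/24 - 17/230 = -3079/2760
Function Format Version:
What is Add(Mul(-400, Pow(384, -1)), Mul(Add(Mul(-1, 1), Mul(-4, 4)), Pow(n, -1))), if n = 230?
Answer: Rational(-3079, 2760) ≈ -1.1156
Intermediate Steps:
Add(Mul(-400, Pow(384, -1)), Mul(Add(Mul(-1, 1), Mul(-4, 4)), Pow(n, -1))) = Add(Mul(-400, Pow(384, -1)), Mul(Add(Mul(-1, 1), Mul(-4, 4)), Pow(230, -1))) = Add(Mul(-400, Rational(1, 384)), Mul(Add(-1, -16), Rational(1, 230))) = Add(Rational(-25, 24), Mul(-17, Rational(1, 230))) = Add(Rational(-25, 24), Rational(-17, 230)) = Rational(-3079, 2760)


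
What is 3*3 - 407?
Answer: -398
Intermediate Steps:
3*3 - 407 = 9 - 407 = -398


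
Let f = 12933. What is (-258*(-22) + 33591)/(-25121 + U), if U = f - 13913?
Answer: -39267/26101 ≈ -1.5044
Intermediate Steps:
U = -980 (U = 12933 - 13913 = -980)
(-258*(-22) + 33591)/(-25121 + U) = (-258*(-22) + 33591)/(-25121 - 980) = (5676 + 33591)/(-26101) = 39267*(-1/26101) = -39267/26101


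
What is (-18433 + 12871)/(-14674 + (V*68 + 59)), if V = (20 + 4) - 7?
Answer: 5562/13459 ≈ 0.41326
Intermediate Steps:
V = 17 (V = 24 - 7 = 17)
(-18433 + 12871)/(-14674 + (V*68 + 59)) = (-18433 + 12871)/(-14674 + (17*68 + 59)) = -5562/(-14674 + (1156 + 59)) = -5562/(-14674 + 1215) = -5562/(-13459) = -5562*(-1/13459) = 5562/13459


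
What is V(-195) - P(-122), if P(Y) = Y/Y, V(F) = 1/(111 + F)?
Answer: -85/84 ≈ -1.0119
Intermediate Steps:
P(Y) = 1
V(-195) - P(-122) = 1/(111 - 195) - 1*1 = 1/(-84) - 1 = -1/84 - 1 = -85/84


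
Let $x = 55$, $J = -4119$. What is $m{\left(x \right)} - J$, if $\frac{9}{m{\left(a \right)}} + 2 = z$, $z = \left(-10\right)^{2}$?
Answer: $\frac{403671}{98} \approx 4119.1$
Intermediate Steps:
$z = 100$
$m{\left(a \right)} = \frac{9}{98}$ ($m{\left(a \right)} = \frac{9}{-2 + 100} = \frac{9}{98}$)
$m{\left(x \right)} - J = \frac{9}{98} - -4119 = \frac{9}{98} + 4119 = \frac{403671}{98}$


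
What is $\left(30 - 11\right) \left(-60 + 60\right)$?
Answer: $0$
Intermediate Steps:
$\left(30 - 11\right) \left(-60 + 60\right) = 19 \cdot 0 = 0$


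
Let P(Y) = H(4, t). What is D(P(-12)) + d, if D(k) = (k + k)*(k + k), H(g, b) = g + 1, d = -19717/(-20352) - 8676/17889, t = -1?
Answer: 12194612087/121358976 ≈ 100.48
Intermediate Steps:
d = 58714487/121358976 (d = -19717*(-1/20352) - 8676*1/17889 = 19717/20352 - 2892/5963 = 58714487/121358976 ≈ 0.48381)
H(g, b) = 1 + g
P(Y) = 5 (P(Y) = 1 + 4 = 5)
D(k) = 4*k**2 (D(k) = (2*k)*(2*k) = 4*k**2)
D(P(-12)) + d = 4*5**2 + 58714487/121358976 = 4*25 + 58714487/121358976 = 100 + 58714487/121358976 = 12194612087/121358976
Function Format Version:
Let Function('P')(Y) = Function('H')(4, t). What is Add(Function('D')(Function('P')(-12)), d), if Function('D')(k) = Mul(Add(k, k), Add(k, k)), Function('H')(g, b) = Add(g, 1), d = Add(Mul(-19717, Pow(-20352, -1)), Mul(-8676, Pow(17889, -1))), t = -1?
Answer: Rational(12194612087, 121358976) ≈ 100.48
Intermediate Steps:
d = Rational(58714487, 121358976) (d = Add(Mul(-19717, Rational(-1, 20352)), Mul(-8676, Rational(1, 17889))) = Add(Rational(19717, 20352), Rational(-2892, 5963)) = Rational(58714487, 121358976) ≈ 0.48381)
Function('H')(g, b) = Add(1, g)
Function('P')(Y) = 5 (Function('P')(Y) = Add(1, 4) = 5)
Function('D')(k) = Mul(4, Pow(k, 2)) (Function('D')(k) = Mul(Mul(2, k), Mul(2, k)) = Mul(4, Pow(k, 2)))
Add(Function('D')(Function('P')(-12)), d) = Add(Mul(4, Pow(5, 2)), Rational(58714487, 121358976)) = Add(Mul(4, 25), Rational(58714487, 121358976)) = Add(100, Rational(58714487, 121358976)) = Rational(12194612087, 121358976)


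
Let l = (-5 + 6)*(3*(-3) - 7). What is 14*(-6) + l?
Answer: -100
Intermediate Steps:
l = -16 (l = 1*(-9 - 7) = 1*(-16) = -16)
14*(-6) + l = 14*(-6) - 16 = -84 - 16 = -100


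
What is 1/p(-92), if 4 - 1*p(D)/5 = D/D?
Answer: 1/15 ≈ 0.066667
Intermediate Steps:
p(D) = 15 (p(D) = 20 - 5*D/D = 20 - 5*1 = 20 - 5 = 15)
1/p(-92) = 1/15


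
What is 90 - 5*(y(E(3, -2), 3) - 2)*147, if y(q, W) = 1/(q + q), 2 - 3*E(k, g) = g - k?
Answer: 2805/2 ≈ 1402.5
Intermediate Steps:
E(k, g) = ⅔ - g/3 + k/3 (E(k, g) = ⅔ - (g - k)/3 = ⅔ + (-g/3 + k/3) = ⅔ - g/3 + k/3)
y(q, W) = 1/(2*q)
90 - 5*(y(E(3, -2), 3) - 2)*147 = 90 - 5*(1/(2*(⅔ - ⅓*(-2) + (⅓)*3)) - 2)*147 = 90 - 5*(1/(2*(⅔ + ⅔ + 1)) - 2)*147 = 90 - 5*(1/(2*(7/3)) - 2)*147 = 90 - 5*((½)*(3/7) - 2)*147 = 90 - 5*(3/14 - 2)*147 = 90 - 5*(-25/14)*147 = 90 + (125/14)*147 = 90 + 2625/2 = 2805/2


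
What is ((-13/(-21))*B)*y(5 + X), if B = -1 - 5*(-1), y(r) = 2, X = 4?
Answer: 104/21 ≈ 4.9524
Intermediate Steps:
B = 4 (B = -1 + 5 = 4)
((-13/(-21))*B)*y(5 + X) = (-13/(-21)*4)*2 = (-13*(-1/21)*4)*2 = ((13/21)*4)*2 = (52/21)*2 = 104/21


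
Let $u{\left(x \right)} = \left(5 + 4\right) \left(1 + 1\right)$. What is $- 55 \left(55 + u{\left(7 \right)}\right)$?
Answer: $-4015$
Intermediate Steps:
$u{\left(x \right)} = 18$ ($u{\left(x \right)} = 9 \cdot 2 = 18$)
$- 55 \left(55 + u{\left(7 \right)}\right) = - 55 \left(55 + 18\right) = \left(-55\right) 73 = -4015$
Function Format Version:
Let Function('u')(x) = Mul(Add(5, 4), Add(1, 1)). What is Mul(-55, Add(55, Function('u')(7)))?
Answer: -4015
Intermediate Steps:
Function('u')(x) = 18 (Function('u')(x) = Mul(9, 2) = 18)
Mul(-55, Add(55, Function('u')(7))) = Mul(-55, Add(55, 18)) = Mul(-55, 73) = -4015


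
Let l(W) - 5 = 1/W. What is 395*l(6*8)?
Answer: 95195/48 ≈ 1983.2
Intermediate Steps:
l(W) = 5 + 1/W
395*l(6*8) = 395*(5 + 1/(6*8)) = 395*(5 + 1/48) = 395*(241/48) = 95195/48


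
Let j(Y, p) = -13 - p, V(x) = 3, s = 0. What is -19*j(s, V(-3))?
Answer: 304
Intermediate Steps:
-19*j(s, V(-3)) = -19*(-13 - 1*3) = -19*(-13 - 3) = -19*(-16) = -1*(-304) = 304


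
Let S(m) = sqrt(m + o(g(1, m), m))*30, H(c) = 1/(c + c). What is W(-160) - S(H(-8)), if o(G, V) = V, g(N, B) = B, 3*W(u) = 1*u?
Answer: -160/3 - 15*I*sqrt(2)/2 ≈ -53.333 - 10.607*I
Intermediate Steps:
W(u) = u/3 (W(u) = (1*u)/3 = u/3)
H(c) = 1/(2*c)
S(m) = 30*sqrt(2)*sqrt(m) (S(m) = sqrt(m + m)*30 = sqrt(2*m)*30 = (sqrt(2)*sqrt(m))*30 = 30*sqrt(2)*sqrt(m))
W(-160) - S(H(-8)) = (1/3)*(-160) - 30*sqrt(2)*sqrt((1/2)/(-8)) = -160/3 - 30*sqrt(2)*sqrt((1/2)*(-1/8)) = -160/3 - 30*sqrt(2)*sqrt(-1/16) = -160/3 - 30*sqrt(2)*I/4 = -160/3 - 15*I*sqrt(2)/2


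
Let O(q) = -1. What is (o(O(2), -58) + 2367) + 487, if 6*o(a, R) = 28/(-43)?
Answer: 368152/129 ≈ 2853.9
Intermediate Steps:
o(a, R) = -14/129 (o(a, R) = (28/(-43))/6 = (28*(-1/43))/6 = (⅙)*(-28/43) = -14/129)
(o(O(2), -58) + 2367) + 487 = (-14/129 + 2367) + 487 = 305329/129 + 487 = 368152/129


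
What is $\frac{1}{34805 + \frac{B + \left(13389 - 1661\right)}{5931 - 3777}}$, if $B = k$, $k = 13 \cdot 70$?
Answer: $\frac{1077}{37491304} \approx 2.8727 \cdot 10^{-5}$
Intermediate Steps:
$k = 910$
$B = 910$
$\frac{1}{34805 + \frac{B + \left(13389 - 1661\right)}{5931 - 3777}} = \frac{1}{34805 + \frac{910 + \left(13389 - 1661\right)}{5931 - 3777}} = \frac{1}{34805 + \frac{910 + \left(13389 - 1661\right)}{2154}} = \frac{1}{34805 + \left(910 + 11728\right) \frac{1}{2154}} = \frac{1}{34805 + 12638 \cdot \frac{1}{2154}} = \frac{1}{34805 + \frac{6319}{1077}} = \frac{1}{\frac{37491304}{1077}} = \frac{1077}{37491304}$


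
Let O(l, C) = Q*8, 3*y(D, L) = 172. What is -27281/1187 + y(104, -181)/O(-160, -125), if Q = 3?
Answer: -440017/21366 ≈ -20.594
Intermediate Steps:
y(D, L) = 172/3 (y(D, L) = (⅓)*172 = 172/3)
O(l, C) = 24 (O(l, C) = 3*8 = 24)
-27281/1187 + y(104, -181)/O(-160, -125) = -27281/1187 + (172/3)/24 = -27281*1/1187 + (172/3)*(1/24) = -27281/1187 + 43/18 = -440017/21366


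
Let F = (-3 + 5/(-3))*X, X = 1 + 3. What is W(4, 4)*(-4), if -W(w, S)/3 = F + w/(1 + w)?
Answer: -1072/5 ≈ -214.40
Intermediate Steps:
X = 4
F = -56/3 (F = (-3 + 5/(-3))*4 = (-3 + 5*(-⅓))*4 = (-3 - 5/3)*4 = -14/3*4 = -56/3 ≈ -18.667)
W(w, S) = 56 - 3*w/(1 + w) (W(w, S) = -3*(-56/3 + w/(1 + w)) = 56 - 3*w/(1 + w))
W(4, 4)*(-4) = ((56 + 53*4)/(1 + 4))*(-4) = ((56 + 212)/5)*(-4) = ((⅕)*268)*(-4) = (268/5)*(-4) = -1072/5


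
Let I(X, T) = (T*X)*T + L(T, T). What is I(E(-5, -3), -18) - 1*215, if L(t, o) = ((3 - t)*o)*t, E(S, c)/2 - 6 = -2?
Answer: 9181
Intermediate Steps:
E(S, c) = 8 (E(S, c) = 12 + 2*(-2) = 12 - 4 = 8)
L(t, o) = o*t*(3 - t) (L(t, o) = (o*(3 - t))*t = o*t*(3 - t))
I(X, T) = X*T² + T²*(3 - T) (I(X, T) = (T*X)*T + T*T*(3 - T) = X*T² + T²*(3 - T))
I(E(-5, -3), -18) - 1*215 = (-18)²*(3 + 8 - 1*(-18)) - 1*215 = 324*(3 + 8 + 18) - 215 = 324*29 - 215 = 9396 - 215 = 9181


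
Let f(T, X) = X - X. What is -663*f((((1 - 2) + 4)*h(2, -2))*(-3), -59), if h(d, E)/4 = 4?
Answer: 0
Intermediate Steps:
h(d, E) = 16 (h(d, E) = 4*4 = 16)
f(T, X) = 0
-663*f((((1 - 2) + 4)*h(2, -2))*(-3), -59) = -663*0 = 0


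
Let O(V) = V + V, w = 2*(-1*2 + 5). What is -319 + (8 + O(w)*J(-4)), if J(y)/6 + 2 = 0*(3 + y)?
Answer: -455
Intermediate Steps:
w = 6 (w = 2*(-2 + 5) = 2*3 = 6)
O(V) = 2*V
J(y) = -12 (J(y) = -12 + 6*(0*(3 + y)) = -12 + 6*0 = -12 + 0 = -12)
-319 + (8 + O(w)*J(-4)) = -319 + (8 + (2*6)*(-12)) = -319 + (8 + 12*(-12)) = -319 + (8 - 144) = -319 - 136 = -455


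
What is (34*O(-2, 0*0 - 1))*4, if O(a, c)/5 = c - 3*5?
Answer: -10880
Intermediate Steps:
O(a, c) = -75 + 5*c (O(a, c) = 5*(c - 3*5) = 5*(c - 15) = 5*(-15 + c) = -75 + 5*c)
(34*O(-2, 0*0 - 1))*4 = (34*(-75 + 5*(0*0 - 1)))*4 = (34*(-75 + 5*(0 - 1)))*4 = (34*(-75 + 5*(-1)))*4 = (34*(-75 - 5))*4 = (34*(-80))*4 = -2720*4 = -10880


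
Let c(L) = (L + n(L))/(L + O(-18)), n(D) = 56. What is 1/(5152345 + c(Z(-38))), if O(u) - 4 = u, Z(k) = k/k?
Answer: 13/66980428 ≈ 1.9409e-7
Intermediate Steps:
Z(k) = 1
O(u) = 4 + u
c(L) = (56 + L)/(-14 + L) (c(L) = (L + 56)/(L + (4 - 18)) = (56 + L)/(L - 14) = (56 + L)/(-14 + L))
1/(5152345 + c(Z(-38))) = 1/(5152345 + (56 + 1)/(-14 + 1)) = 1/(5152345 + 57/(-13)) = 1/(5152345 - 1/13*57) = 1/(5152345 - 57/13) = 1/(66980428/13) = 13/66980428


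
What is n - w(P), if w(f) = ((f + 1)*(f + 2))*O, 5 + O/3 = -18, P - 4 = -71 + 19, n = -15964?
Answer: 133214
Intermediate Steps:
P = -48 (P = 4 + (-71 + 19) = 4 - 52 = -48)
O = -69 (O = -15 + 3*(-18) = -15 - 54 = -69)
w(f) = -69*(1 + f)*(2 + f) (w(f) = ((f + 1)*(f + 2))*(-69) = ((1 + f)*(2 + f))*(-69) = -69*(1 + f)*(2 + f))
n - w(P) = -15964 - (-138 - 207*(-48) - 69*(-48)²) = -15964 - (-138 + 9936 - 69*2304) = -15964 - (-138 + 9936 - 158976) = -15964 - 1*(-149178) = -15964 + 149178 = 133214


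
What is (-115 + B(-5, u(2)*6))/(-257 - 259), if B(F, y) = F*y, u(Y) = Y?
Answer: 175/516 ≈ 0.33915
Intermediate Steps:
(-115 + B(-5, u(2)*6))/(-257 - 259) = (-115 - 10*6)/(-257 - 259) = (-115 - 5*12)/(-516) = (-115 - 60)*(-1/516) = -175*(-1/516) = 175/516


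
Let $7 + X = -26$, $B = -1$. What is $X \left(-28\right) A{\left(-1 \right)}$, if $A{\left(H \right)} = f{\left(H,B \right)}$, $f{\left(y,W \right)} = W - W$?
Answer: $0$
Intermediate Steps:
$X = -33$ ($X = -7 - 26 = -33$)
$f{\left(y,W \right)} = 0$
$A{\left(H \right)} = 0$
$X \left(-28\right) A{\left(-1 \right)} = \left(-33\right) \left(-28\right) 0 = 924 \cdot 0 = 0$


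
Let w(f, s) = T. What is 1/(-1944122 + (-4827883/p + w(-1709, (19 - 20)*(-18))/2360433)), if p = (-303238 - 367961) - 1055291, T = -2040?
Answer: -79907136670/155348998977304451 ≈ -5.1437e-7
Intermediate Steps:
w(f, s) = -2040
p = -1726490 (p = -671199 - 1055291 = -1726490)
1/(-1944122 + (-4827883/p + w(-1709, (19 - 20)*(-18))/2360433)) = 1/(-1944122 + (-4827883/(-1726490) - 2040/2360433)) = 1/(-1944122 + (-4827883*(-1/1726490) - 2040*1/2360433)) = 1/(-1944122 + (4827883/1726490 - 40/46283)) = 1/(-1944122 + 223379849289/79907136670) = 1/(-155348998977304451/79907136670) = -79907136670/155348998977304451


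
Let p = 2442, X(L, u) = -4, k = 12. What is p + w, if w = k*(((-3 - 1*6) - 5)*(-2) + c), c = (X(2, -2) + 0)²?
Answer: 2970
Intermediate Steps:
c = 16 (c = (-4 + 0)² = (-4)² = 16)
w = 528 (w = 12*(((-3 - 1*6) - 5)*(-2) + 16) = 12*(((-3 - 6) - 5)*(-2) + 16) = 12*((-9 - 5)*(-2) + 16) = 12*(-14*(-2) + 16) = 12*(28 + 16) = 12*44 = 528)
p + w = 2442 + 528 = 2970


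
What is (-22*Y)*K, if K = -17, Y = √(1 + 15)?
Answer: 1496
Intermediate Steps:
Y = 4 (Y = √16 = 4)
(-22*Y)*K = -22*4*(-17) = -88*(-17) = 1496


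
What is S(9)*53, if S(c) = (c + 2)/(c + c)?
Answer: 583/18 ≈ 32.389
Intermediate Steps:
S(c) = (2 + c)/(2*c) (S(c) = (2 + c)/((2*c)) = (2 + c)*(1/(2*c)) = (2 + c)/(2*c))
S(9)*53 = ((½)*(2 + 9)/9)*53 = ((½)*(⅑)*11)*53 = (11/18)*53 = 583/18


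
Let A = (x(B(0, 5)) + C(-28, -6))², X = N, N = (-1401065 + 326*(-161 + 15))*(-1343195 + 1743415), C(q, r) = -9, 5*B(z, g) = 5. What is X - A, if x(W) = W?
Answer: -579783105484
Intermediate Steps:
B(z, g) = 1 (B(z, g) = (⅕)*5 = 1)
N = -579783105420 (N = (-1401065 + 326*(-146))*400220 = (-1401065 - 47596)*400220 = -1448661*400220 = -579783105420)
X = -579783105420
A = 64 (A = (1 - 9)² = (-8)² = 64)
X - A = -579783105420 - 1*64 = -579783105420 - 64 = -579783105484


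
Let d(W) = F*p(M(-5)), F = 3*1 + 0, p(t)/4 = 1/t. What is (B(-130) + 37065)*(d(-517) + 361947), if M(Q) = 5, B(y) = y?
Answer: 13368601089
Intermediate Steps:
p(t) = 4/t
F = 3 (F = 3 + 0 = 3)
d(W) = 12/5 (d(W) = 3*(4/5) = 12/5)
(B(-130) + 37065)*(d(-517) + 361947) = (-130 + 37065)*(12/5 + 361947) = 36935*(1809747/5) = 13368601089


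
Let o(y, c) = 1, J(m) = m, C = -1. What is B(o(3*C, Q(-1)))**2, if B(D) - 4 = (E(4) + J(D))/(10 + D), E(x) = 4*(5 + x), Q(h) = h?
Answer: 6561/121 ≈ 54.223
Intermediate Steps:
E(x) = 20 + 4*x
B(D) = 4 + (36 + D)/(10 + D) (B(D) = 4 + ((20 + 4*4) + D)/(10 + D) = 4 + ((20 + 16) + D)/(10 + D) = 4 + (36 + D)/(10 + D))
B(o(3*C, Q(-1)))**2 = ((76 + 5*1)/(10 + 1))**2 = ((76 + 5)/11)**2 = ((1/11)*81)**2 = (81/11)**2 = 6561/121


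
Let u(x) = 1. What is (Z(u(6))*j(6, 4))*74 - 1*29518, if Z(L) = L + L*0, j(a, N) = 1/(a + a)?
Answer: -177071/6 ≈ -29512.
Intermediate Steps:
j(a, N) = 1/(2*a)
Z(L) = L (Z(L) = L + 0 = L)
(Z(u(6))*j(6, 4))*74 - 1*29518 = (1*((½)/6))*74 - 1*29518 = (1*((½)*(⅙)))*74 - 29518 = (1*(1/12))*74 - 29518 = (1/12)*74 - 29518 = 37/6 - 29518 = -177071/6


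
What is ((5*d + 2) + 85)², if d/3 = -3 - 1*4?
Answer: 324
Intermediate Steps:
d = -21 (d = 3*(-3 - 1*4) = 3*(-3 - 4) = 3*(-7) = -21)
((5*d + 2) + 85)² = ((5*(-21) + 2) + 85)² = ((-105 + 2) + 85)² = (-103 + 85)² = (-18)² = 324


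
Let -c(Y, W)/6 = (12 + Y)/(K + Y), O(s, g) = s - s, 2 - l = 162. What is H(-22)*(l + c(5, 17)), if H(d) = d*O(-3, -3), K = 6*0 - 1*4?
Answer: 0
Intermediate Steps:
l = -160 (l = 2 - 1*162 = 2 - 162 = -160)
K = -4 (K = 0 - 4 = -4)
O(s, g) = 0
c(Y, W) = -6*(12 + Y)/(-4 + Y)
H(d) = 0 (H(d) = d*0 = 0)
H(-22)*(l + c(5, 17)) = 0*(-160 + 6*(-12 - 1*5)/(-4 + 5)) = 0*(-160 + 6*(-12 - 5)/1) = 0*(-160 + 6*1*(-17)) = 0*(-160 - 102) = 0*(-262) = 0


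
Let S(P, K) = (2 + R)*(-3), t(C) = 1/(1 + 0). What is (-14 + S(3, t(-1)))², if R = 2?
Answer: 676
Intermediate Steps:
t(C) = 1 (t(C) = 1/1 = 1)
S(P, K) = -12 (S(P, K) = (2 + 2)*(-3) = 4*(-3) = -12)
(-14 + S(3, t(-1)))² = (-14 - 12)² = (-26)² = 676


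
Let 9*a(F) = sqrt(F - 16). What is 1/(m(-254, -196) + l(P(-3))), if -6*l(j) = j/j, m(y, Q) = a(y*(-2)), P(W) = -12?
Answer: 18/653 + 24*sqrt(123)/653 ≈ 0.43518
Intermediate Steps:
a(F) = sqrt(-16 + F)/9 (a(F) = sqrt(F - 16)/9 = sqrt(-16 + F)/9)
m(y, Q) = sqrt(-16 - 2*y)/9 (m(y, Q) = sqrt(-16 + y*(-2))/9 = sqrt(-16 - 2*y)/9)
l(j) = -1/6 (l(j) = -j/(6*j) = -1/6*1 = -1/6)
1/(m(-254, -196) + l(P(-3))) = 1/(sqrt(-16 - 2*(-254))/9 - 1/6) = 1/(sqrt(-16 + 508)/9 - 1/6) = 1/(sqrt(492)/9 - 1/6) = 1/((2*sqrt(123))/9 - 1/6) = 1/(2*sqrt(123)/9 - 1/6) = 1/(-1/6 + 2*sqrt(123)/9)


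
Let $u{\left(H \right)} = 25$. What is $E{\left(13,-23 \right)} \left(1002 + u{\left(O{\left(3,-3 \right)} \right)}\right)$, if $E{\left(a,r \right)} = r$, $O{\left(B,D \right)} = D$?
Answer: $-23621$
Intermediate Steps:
$E{\left(13,-23 \right)} \left(1002 + u{\left(O{\left(3,-3 \right)} \right)}\right) = - 23 \left(1002 + 25\right) = \left(-23\right) 1027 = -23621$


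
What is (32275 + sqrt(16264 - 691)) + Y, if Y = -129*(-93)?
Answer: 44272 + sqrt(15573) ≈ 44397.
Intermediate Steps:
Y = 11997
(32275 + sqrt(16264 - 691)) + Y = (32275 + sqrt(16264 - 691)) + 11997 = (32275 + sqrt(15573)) + 11997 = 44272 + sqrt(15573)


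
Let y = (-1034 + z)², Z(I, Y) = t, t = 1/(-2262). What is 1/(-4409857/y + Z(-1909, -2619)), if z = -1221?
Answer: -11502326550/9980181559 ≈ -1.1525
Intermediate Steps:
t = -1/2262 ≈ -0.00044209
Z(I, Y) = -1/2262
y = 5085025 (y = (-1034 - 1221)² = (-2255)² = 5085025)
1/(-4409857/y + Z(-1909, -2619)) = 1/(-4409857/5085025 - 1/2262) = 1/(-9980181559/11502326550) = -11502326550/9980181559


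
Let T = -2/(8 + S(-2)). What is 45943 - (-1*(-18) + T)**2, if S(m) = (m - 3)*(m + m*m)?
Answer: 45582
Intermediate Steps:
S(m) = (-3 + m)*(m + m**2)
T = 1 (T = -2/(8 - 2*(-3 + (-2)**2 - 2*(-2))) = -2/(8 - 2*(-3 + 4 + 4)) = -2/(8 - 2*5) = -2/(8 - 10) = -2/(-2) = -1/2*(-2) = 1)
45943 - (-1*(-18) + T)**2 = 45943 - (-1*(-18) + 1)**2 = 45943 - (18 + 1)**2 = 45943 - 1*19**2 = 45943 - 1*361 = 45943 - 361 = 45582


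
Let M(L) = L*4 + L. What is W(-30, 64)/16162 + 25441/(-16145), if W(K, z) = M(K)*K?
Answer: -169262471/130467745 ≈ -1.2974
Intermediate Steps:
M(L) = 5*L (M(L) = 4*L + L = 5*L)
W(K, z) = 5*K² (W(K, z) = (5*K)*K = 5*K²)
W(-30, 64)/16162 + 25441/(-16145) = (5*(-30)²)/16162 + 25441/(-16145) = (5*900)*(1/16162) + 25441*(-1/16145) = 4500*(1/16162) - 25441/16145 = 2250/8081 - 25441/16145 = -169262471/130467745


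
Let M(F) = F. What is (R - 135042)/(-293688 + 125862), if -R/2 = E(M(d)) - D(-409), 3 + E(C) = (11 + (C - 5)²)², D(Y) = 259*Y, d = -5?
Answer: 185770/83913 ≈ 2.2138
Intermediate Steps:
E(C) = -3 + (11 + (-5 + C)²)² (E(C) = -3 + (11 + (C - 5)²)² = -3 + (11 + (-5 + C)²)²)
R = -236498 (R = -2*((-3 + (11 + (-5 - 5)²)²) - 259*(-409)) = -2*((-3 + (11 + (-10)²)²) - 1*(-105931)) = -2*((-3 + (11 + 100)²) + 105931) = -2*((-3 + 111²) + 105931) = -2*((-3 + 12321) + 105931) = -2*(12318 + 105931) = -2*118249 = -236498)
(R - 135042)/(-293688 + 125862) = (-236498 - 135042)/(-293688 + 125862) = -371540/(-167826) = -371540*(-1/167826) = 185770/83913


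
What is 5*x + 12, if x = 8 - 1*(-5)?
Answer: 77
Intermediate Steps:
x = 13 (x = 8 + 5 = 13)
5*x + 12 = 5*13 + 12 = 65 + 12 = 77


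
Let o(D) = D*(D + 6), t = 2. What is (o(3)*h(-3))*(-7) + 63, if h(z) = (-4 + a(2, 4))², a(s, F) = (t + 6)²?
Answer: -680337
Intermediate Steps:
a(s, F) = 64 (a(s, F) = (2 + 6)² = 8² = 64)
h(z) = 3600 (h(z) = (-4 + 64)² = 60² = 3600)
o(D) = D*(6 + D)
(o(3)*h(-3))*(-7) + 63 = ((3*(6 + 3))*3600)*(-7) + 63 = ((3*9)*3600)*(-7) + 63 = (27*3600)*(-7) + 63 = 97200*(-7) + 63 = -680400 + 63 = -680337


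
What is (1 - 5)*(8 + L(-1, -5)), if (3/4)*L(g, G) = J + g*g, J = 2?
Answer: -48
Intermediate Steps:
L(g, G) = 8/3 + 4*g**2/3 (L(g, G) = 4*(2 + g*g)/3 = 4*(2 + g**2)/3 = 8/3 + 4*g**2/3)
(1 - 5)*(8 + L(-1, -5)) = (1 - 5)*(8 + (8/3 + (4/3)*(-1)**2)) = -4*(8 + (8/3 + (4/3)*1)) = -4*(8 + (8/3 + 4/3)) = -4*(8 + 4) = -4*12 = -48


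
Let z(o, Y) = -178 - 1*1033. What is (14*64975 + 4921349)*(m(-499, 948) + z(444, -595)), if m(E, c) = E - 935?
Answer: -15422992355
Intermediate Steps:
m(E, c) = -935 + E
z(o, Y) = -1211 (z(o, Y) = -178 - 1033 = -1211)
(14*64975 + 4921349)*(m(-499, 948) + z(444, -595)) = (14*64975 + 4921349)*((-935 - 499) - 1211) = (909650 + 4921349)*(-1434 - 1211) = 5830999*(-2645) = -15422992355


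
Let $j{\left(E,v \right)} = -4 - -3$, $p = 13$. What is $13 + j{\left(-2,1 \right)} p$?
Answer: $0$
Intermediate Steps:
$j{\left(E,v \right)} = -1$ ($j{\left(E,v \right)} = -4 + 3 = -1$)
$13 + j{\left(-2,1 \right)} p = 13 - 13 = 0$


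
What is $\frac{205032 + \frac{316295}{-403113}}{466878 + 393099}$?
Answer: $\frac{82650748321}{346667908401} \approx 0.23841$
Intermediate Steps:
$\frac{205032 + \frac{316295}{-403113}}{466878 + 393099} = \frac{205032 + 316295 \left(- \frac{1}{403113}\right)}{859977} = \left(205032 - \frac{316295}{403113}\right) \frac{1}{859977} = \frac{82650748321}{403113} \cdot \frac{1}{859977} = \frac{82650748321}{346667908401}$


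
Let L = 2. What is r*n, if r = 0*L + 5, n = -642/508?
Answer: -1605/254 ≈ -6.3189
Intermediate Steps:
n = -321/254 (n = -642*1/508 = -321/254 ≈ -1.2638)
r = 5 (r = 0*2 + 5 = 0 + 5 = 5)
r*n = 5*(-321/254) = -1605/254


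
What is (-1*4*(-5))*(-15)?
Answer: -300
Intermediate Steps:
(-1*4*(-5))*(-15) = -4*(-5)*(-15) = 20*(-15) = -300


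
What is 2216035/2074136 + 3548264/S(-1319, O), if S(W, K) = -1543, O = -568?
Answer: -432715456347/188258344 ≈ -2298.5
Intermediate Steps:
2216035/2074136 + 3548264/S(-1319, O) = 2216035/2074136 + 3548264/(-1543) = 2216035*(1/2074136) + 3548264*(-1/1543) = 130355/122008 - 3548264/1543 = -432715456347/188258344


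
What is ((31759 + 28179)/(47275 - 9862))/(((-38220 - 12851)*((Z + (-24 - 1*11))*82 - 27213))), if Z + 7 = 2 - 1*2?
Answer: 59938/58576922285211 ≈ 1.0232e-9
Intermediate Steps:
Z = -7 (Z = -7 + (2 - 1*2) = -7 + (2 - 2) = -7 + 0 = -7)
((31759 + 28179)/(47275 - 9862))/(((-38220 - 12851)*((Z + (-24 - 1*11))*82 - 27213))) = ((31759 + 28179)/(47275 - 9862))/(((-38220 - 12851)*((-7 + (-24 - 1*11))*82 - 27213))) = (59938/37413)/((-51071*((-7 + (-24 - 11))*82 - 27213))) = (59938*(1/37413))/((-51071*((-7 - 35)*82 - 27213))) = 59938/(37413*((-51071*(-42*82 - 27213)))) = 59938/(37413*((-51071*(-3444 - 27213)))) = 59938/(37413*((-51071*(-30657)))) = (59938/37413)/1565683647 = (59938/37413)*(1/1565683647) = 59938/58576922285211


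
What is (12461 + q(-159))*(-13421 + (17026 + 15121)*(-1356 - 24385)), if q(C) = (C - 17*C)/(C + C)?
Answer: -10304973910644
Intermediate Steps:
q(C) = -8 (q(C) = (-16*C)/((2*C)) = (-16*C)*(1/(2*C)) = -8)
(12461 + q(-159))*(-13421 + (17026 + 15121)*(-1356 - 24385)) = (12461 - 8)*(-13421 + (17026 + 15121)*(-1356 - 24385)) = 12453*(-13421 + 32147*(-25741)) = 12453*(-13421 - 827495927) = 12453*(-827509348) = -10304973910644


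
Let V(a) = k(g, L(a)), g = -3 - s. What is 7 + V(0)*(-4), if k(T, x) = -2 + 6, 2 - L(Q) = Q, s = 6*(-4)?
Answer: -9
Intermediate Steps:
s = -24
L(Q) = 2 - Q
g = 21 (g = -3 - 1*(-24) = -3 + 24 = 21)
k(T, x) = 4
V(a) = 4
7 + V(0)*(-4) = 7 + 4*(-4) = 7 - 16 = -9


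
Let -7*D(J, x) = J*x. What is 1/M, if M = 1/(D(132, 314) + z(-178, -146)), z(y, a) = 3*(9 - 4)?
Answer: -41343/7 ≈ -5906.1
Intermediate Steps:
z(y, a) = 15 (z(y, a) = 3*5 = 15)
D(J, x) = -J*x/7
M = -7/41343 (M = 1/(-⅐*132*314 + 15) = 1/(-41448/7 + 15) = 1/(-41343/7) = -7/41343 ≈ -0.00016932)
1/M = 1/(-7/41343) = -41343/7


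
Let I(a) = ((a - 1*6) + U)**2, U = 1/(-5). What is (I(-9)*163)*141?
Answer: 132749808/25 ≈ 5.3100e+6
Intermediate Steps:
U = -1/5 ≈ -0.20000
I(a) = (-31/5 + a)**2 (I(a) = ((a - 1*6) - 1/5)**2 = ((a - 6) - 1/5)**2 = ((-6 + a) - 1/5)**2 = (-31/5 + a)**2)
(I(-9)*163)*141 = (((-31 + 5*(-9))**2/25)*163)*141 = (((-31 - 45)**2/25)*163)*141 = (((1/25)*(-76)**2)*163)*141 = (((1/25)*5776)*163)*141 = ((5776/25)*163)*141 = (941488/25)*141 = 132749808/25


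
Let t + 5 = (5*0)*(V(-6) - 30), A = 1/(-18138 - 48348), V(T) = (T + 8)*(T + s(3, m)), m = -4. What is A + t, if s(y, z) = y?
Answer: -332431/66486 ≈ -5.0000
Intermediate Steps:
V(T) = (3 + T)*(8 + T) (V(T) = (T + 8)*(T + 3) = (8 + T)*(3 + T) = (3 + T)*(8 + T))
A = -1/66486 (A = 1/(-66486) = -1/66486 ≈ -1.5041e-5)
t = -5 (t = -5 + (5*0)*((24 + (-6)**2 + 11*(-6)) - 30) = -5 + 0*((24 + 36 - 66) - 30) = -5 + 0*(-6 - 30) = -5 + 0*(-36) = -5 + 0 = -5)
A + t = -1/66486 - 5 = -332431/66486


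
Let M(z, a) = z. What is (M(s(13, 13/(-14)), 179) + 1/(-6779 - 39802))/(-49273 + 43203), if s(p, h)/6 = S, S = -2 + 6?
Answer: -1117943/282746670 ≈ -0.0039539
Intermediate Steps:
S = 4
s(p, h) = 24 (s(p, h) = 6*4 = 24)
(M(s(13, 13/(-14)), 179) + 1/(-6779 - 39802))/(-49273 + 43203) = (24 + 1/(-6779 - 39802))/(-49273 + 43203) = (24 + 1/(-46581))/(-6070) = (24 - 1/46581)*(-1/6070) = (1117943/46581)*(-1/6070) = -1117943/282746670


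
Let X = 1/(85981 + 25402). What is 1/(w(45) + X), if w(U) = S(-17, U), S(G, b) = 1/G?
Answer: -1893511/111366 ≈ -17.003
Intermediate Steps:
X = 1/111383 ≈ 8.9780e-6
w(U) = -1/17 (w(U) = 1/(-17) = -1/17)
1/(w(45) + X) = 1/(-1/17 + 1/111383) = 1/(-111366/1893511) = -1893511/111366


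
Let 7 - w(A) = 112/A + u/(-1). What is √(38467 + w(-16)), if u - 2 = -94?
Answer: √38389 ≈ 195.93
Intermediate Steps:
u = -92 (u = 2 - 94 = -92)
w(A) = -85 - 112/A (w(A) = 7 - (112/A - 92/(-1)) = 7 - (112/A - 92*(-1)) = 7 - (112/A + 92) = 7 - (92 + 112/A) = 7 + (-92 - 112/A) = -85 - 112/A)
√(38467 + w(-16)) = √(38467 + (-85 - 112/(-16))) = √(38467 + (-85 - 112*(-1/16))) = √(38467 + (-85 + 7)) = √(38467 - 78) = √38389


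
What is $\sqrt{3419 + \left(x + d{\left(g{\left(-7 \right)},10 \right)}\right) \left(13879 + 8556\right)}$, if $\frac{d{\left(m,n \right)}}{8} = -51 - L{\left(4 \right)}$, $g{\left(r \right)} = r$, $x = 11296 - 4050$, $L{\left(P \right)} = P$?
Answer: $\sqrt{152696029} \approx 12357.0$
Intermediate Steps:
$x = 7246$
$d{\left(m,n \right)} = -440$ ($d{\left(m,n \right)} = 8 \left(-51 - 4\right) = 8 \left(-55\right) = -440$)
$\sqrt{3419 + \left(x + d{\left(g{\left(-7 \right)},10 \right)}\right) \left(13879 + 8556\right)} = \sqrt{3419 + \left(7246 - 440\right) \left(13879 + 8556\right)} = \sqrt{3419 + 6806 \cdot 22435} = \sqrt{3419 + 152692610} = \sqrt{152696029}$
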